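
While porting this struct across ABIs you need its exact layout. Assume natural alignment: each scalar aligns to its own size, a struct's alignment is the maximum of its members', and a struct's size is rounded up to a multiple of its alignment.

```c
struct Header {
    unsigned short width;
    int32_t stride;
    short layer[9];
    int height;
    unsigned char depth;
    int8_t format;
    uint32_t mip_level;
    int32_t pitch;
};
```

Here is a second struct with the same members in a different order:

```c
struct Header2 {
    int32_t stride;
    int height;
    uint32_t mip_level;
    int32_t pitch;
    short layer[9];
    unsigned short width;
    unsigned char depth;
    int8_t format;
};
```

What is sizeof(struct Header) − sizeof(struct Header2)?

4

0..2  width  (2B, 2-aligned)
2..4  -- padding (2B)
4..8  stride  (4B, 4-aligned)
8..26  layer  (18B, 2-aligned)
26..28  -- padding (2B)
28..32  height  (4B, 4-aligned)
32..33  depth  (1B, 1-aligned)
33..34  format  (1B, 1-aligned)
34..36  -- padding (2B)
36..40  mip_level  (4B, 4-aligned)
40..44  pitch  (4B, 4-aligned)
sizeof = 44, alignof = 4
— Header2 —
0..4  stride  (4B, 4-aligned)
4..8  height  (4B, 4-aligned)
8..12  mip_level  (4B, 4-aligned)
12..16  pitch  (4B, 4-aligned)
16..34  layer  (18B, 2-aligned)
34..36  width  (2B, 2-aligned)
36..37  depth  (1B, 1-aligned)
37..38  format  (1B, 1-aligned)
38..40  -- tail padding (2B)
sizeof = 40, alignof = 4
44 − 40 = 4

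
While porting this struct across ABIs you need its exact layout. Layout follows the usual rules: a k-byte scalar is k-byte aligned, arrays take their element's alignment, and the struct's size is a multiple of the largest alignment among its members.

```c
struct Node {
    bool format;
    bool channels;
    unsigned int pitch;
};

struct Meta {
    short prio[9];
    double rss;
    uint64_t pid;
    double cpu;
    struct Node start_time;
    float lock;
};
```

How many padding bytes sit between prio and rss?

Node: @0: format [1B, align 1] → 1; @1: channels [1B, align 1] → 2; +2 pad (align 4); @4: pitch [4B, align 4] → 8; size 8, align 4
@0: prio [18B, align 2] → 18
+6 pad (align 8)
@24: rss [8B, align 8] → 32

6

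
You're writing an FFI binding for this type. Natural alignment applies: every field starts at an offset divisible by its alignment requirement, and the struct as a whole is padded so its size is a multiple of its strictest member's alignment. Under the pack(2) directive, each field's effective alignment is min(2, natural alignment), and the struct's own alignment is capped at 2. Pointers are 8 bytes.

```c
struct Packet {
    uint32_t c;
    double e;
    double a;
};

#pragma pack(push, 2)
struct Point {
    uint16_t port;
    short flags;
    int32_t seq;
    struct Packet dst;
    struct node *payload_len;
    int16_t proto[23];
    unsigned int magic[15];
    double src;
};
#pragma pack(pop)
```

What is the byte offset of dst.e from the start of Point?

16

Packet: c at 0 (size 4, align 4) → ends 4; pad 4 to align 8 for e; e at 8 (size 8, align 8) → ends 16; a at 16 (size 8, align 8) → ends 24; total 24 bytes, alignment 8
port at 0 (size 2, align 2) → ends 2
flags at 2 (size 2, align 2) → ends 4
seq at 4 (size 4, align 2) → ends 8
dst at 8 (size 24, align 2) → ends 32
within Packet: e at 8
8 + 8 = 16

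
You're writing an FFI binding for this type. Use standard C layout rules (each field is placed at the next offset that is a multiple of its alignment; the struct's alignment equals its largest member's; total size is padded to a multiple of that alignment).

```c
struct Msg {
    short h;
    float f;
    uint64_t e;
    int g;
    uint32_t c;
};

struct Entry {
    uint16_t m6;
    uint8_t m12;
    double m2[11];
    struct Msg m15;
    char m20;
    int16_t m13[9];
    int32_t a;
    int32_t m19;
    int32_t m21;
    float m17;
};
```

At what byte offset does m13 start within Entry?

122

Msg: 0..2  h  (2B, 2-aligned); 2..4  -- padding (2B); 4..8  f  (4B, 4-aligned); 8..16  e  (8B, 8-aligned); 16..20  g  (4B, 4-aligned); 20..24  c  (4B, 4-aligned); sizeof = 24, alignof = 8
0..2  m6  (2B, 2-aligned)
2..3  m12  (1B, 1-aligned)
3..8  -- padding (5B)
8..96  m2  (88B, 8-aligned)
96..120  m15  (24B, 8-aligned)
120..121  m20  (1B, 1-aligned)
121..122  -- padding (1B)
122..140  m13  (18B, 2-aligned)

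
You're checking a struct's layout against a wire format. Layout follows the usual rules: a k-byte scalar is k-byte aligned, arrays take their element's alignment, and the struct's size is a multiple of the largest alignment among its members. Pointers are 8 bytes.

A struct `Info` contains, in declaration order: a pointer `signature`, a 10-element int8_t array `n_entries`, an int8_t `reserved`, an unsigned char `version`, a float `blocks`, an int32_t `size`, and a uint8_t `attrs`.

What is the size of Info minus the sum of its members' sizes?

3

signature at 0 (size 8, align 8) → ends 8
n_entries at 8 (size 10, align 1) → ends 18
reserved at 18 (size 1, align 1) → ends 19
version at 19 (size 1, align 1) → ends 20
blocks at 20 (size 4, align 4) → ends 24
size at 24 (size 4, align 4) → ends 28
attrs at 28 (size 1, align 1) → ends 29
tail pad 3 to reach multiple of 8
total 32 bytes, alignment 8
data bytes 29, size 32 → padding 3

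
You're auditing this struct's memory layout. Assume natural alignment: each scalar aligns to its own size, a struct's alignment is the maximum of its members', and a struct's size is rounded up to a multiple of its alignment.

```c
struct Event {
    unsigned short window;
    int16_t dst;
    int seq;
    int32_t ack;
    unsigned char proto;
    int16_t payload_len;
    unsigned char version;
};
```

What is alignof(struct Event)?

member alignments: window=2, dst=2, seq=4, ack=4, proto=1, payload_len=2, version=1
max = 4

4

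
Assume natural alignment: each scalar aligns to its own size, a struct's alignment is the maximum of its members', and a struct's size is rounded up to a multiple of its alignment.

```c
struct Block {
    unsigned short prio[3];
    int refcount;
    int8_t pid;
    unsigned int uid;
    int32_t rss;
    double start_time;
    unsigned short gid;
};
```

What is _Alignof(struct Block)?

8

member alignments: prio=2, refcount=4, pid=1, uid=4, rss=4, start_time=8, gid=2
max = 8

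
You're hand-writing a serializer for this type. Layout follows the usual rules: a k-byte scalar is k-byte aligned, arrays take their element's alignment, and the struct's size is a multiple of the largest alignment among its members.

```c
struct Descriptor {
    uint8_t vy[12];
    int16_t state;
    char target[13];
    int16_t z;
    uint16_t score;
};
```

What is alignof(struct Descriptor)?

2

member alignments: vy=1, state=2, target=1, z=2, score=2
max = 2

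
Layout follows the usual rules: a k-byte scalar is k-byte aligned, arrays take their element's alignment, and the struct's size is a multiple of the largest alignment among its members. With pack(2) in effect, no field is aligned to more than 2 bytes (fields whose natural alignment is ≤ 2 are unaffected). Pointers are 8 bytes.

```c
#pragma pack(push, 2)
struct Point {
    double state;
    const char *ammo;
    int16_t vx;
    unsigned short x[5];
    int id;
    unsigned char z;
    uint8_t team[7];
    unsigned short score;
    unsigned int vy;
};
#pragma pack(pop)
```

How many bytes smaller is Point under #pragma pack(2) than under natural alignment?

natural layout:
  @0: state [8B, align 8] → 8
  @8: ammo [8B, align 8] → 16
  @16: vx [2B, align 2] → 18
  @18: x [10B, align 2] → 28
  @28: id [4B, align 4] → 32
  @32: z [1B, align 1] → 33
  @33: team [7B, align 1] → 40
  @40: score [2B, align 2] → 42
  +2 pad (align 4)
  @44: vy [4B, align 4] → 48
  size 48, align 8
packed(2) layout:
  @0: state [8B, align 2] → 8
  @8: ammo [8B, align 2] → 16
  @16: vx [2B, align 2] → 18
  @18: x [10B, align 2] → 28
  @28: id [4B, align 2] → 32
  @32: z [1B, align 1] → 33
  @33: team [7B, align 1] → 40
  @40: score [2B, align 2] → 42
  @42: vy [4B, align 2] → 46
  size 46, align 2
48 − 46 = 2

2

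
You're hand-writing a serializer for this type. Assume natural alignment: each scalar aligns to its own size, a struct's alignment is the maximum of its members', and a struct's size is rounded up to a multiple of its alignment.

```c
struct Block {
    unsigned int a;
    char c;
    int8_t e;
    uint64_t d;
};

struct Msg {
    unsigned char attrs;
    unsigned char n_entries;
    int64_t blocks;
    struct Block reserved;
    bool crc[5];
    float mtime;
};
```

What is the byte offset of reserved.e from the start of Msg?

Block: 0..4  a  (4B, 4-aligned); 4..5  c  (1B, 1-aligned); 5..6  e  (1B, 1-aligned); 6..8  -- padding (2B); 8..16  d  (8B, 8-aligned); sizeof = 16, alignof = 8
0..1  attrs  (1B, 1-aligned)
1..2  n_entries  (1B, 1-aligned)
2..8  -- padding (6B)
8..16  blocks  (8B, 8-aligned)
16..32  reserved  (16B, 8-aligned)
within Block: e at 5
16 + 5 = 21

21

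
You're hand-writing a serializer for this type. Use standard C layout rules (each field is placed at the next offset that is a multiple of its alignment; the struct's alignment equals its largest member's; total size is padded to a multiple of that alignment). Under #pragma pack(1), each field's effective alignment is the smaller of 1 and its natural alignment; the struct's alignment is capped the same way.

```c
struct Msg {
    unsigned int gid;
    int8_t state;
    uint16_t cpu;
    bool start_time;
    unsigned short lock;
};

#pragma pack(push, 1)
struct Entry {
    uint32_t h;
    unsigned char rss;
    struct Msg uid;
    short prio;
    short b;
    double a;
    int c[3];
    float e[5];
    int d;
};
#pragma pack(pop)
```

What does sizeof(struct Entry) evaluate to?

65 bytes

Msg: 0..4  gid  (4B, 4-aligned); 4..5  state  (1B, 1-aligned); 5..6  -- padding (1B); 6..8  cpu  (2B, 2-aligned); 8..9  start_time  (1B, 1-aligned); 9..10  -- padding (1B); 10..12  lock  (2B, 2-aligned); sizeof = 12, alignof = 4
0..4  h  (4B, 1-aligned)
4..5  rss  (1B, 1-aligned)
5..17  uid  (12B, 1-aligned)
17..19  prio  (2B, 1-aligned)
19..21  b  (2B, 1-aligned)
21..29  a  (8B, 1-aligned)
29..41  c  (12B, 1-aligned)
41..61  e  (20B, 1-aligned)
61..65  d  (4B, 1-aligned)
sizeof = 65, alignof = 1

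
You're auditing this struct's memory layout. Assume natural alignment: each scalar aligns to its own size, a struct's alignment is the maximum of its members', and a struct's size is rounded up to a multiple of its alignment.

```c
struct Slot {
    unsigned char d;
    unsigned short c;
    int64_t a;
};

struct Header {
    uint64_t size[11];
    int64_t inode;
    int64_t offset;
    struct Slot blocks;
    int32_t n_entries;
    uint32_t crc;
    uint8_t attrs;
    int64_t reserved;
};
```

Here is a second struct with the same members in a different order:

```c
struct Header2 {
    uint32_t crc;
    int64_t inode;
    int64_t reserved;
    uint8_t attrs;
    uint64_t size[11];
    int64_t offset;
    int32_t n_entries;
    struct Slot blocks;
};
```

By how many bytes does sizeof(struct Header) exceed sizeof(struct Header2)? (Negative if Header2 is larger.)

-8

Slot: d at 0 (size 1, align 1) → ends 1; pad 1 to align 2 for c; c at 2 (size 2, align 2) → ends 4; pad 4 to align 8 for a; a at 8 (size 8, align 8) → ends 16; total 16 bytes, alignment 8
size at 0 (size 88, align 8) → ends 88
inode at 88 (size 8, align 8) → ends 96
offset at 96 (size 8, align 8) → ends 104
blocks at 104 (size 16, align 8) → ends 120
n_entries at 120 (size 4, align 4) → ends 124
crc at 124 (size 4, align 4) → ends 128
attrs at 128 (size 1, align 1) → ends 129
pad 7 to align 8 for reserved
reserved at 136 (size 8, align 8) → ends 144
total 144 bytes, alignment 8
— Header2 —
crc at 0 (size 4, align 4) → ends 4
pad 4 to align 8 for inode
inode at 8 (size 8, align 8) → ends 16
reserved at 16 (size 8, align 8) → ends 24
attrs at 24 (size 1, align 1) → ends 25
pad 7 to align 8 for size
size at 32 (size 88, align 8) → ends 120
offset at 120 (size 8, align 8) → ends 128
n_entries at 128 (size 4, align 4) → ends 132
pad 4 to align 8 for blocks
blocks at 136 (size 16, align 8) → ends 152
total 152 bytes, alignment 8
144 − 152 = -8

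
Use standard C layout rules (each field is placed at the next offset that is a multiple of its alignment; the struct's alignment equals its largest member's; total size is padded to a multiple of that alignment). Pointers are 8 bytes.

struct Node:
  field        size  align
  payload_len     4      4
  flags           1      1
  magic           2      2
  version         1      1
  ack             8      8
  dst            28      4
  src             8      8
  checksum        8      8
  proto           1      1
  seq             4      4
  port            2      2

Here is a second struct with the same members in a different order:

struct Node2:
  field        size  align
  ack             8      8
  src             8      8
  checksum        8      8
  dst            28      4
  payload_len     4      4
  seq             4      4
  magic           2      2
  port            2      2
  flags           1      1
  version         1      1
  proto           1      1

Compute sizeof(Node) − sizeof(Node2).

16

0..4  payload_len  (4B, 4-aligned)
4..5  flags  (1B, 1-aligned)
5..6  -- padding (1B)
6..8  magic  (2B, 2-aligned)
8..9  version  (1B, 1-aligned)
9..16  -- padding (7B)
16..24  ack  (8B, 8-aligned)
24..52  dst  (28B, 4-aligned)
52..56  -- padding (4B)
56..64  src  (8B, 8-aligned)
64..72  checksum  (8B, 8-aligned)
72..73  proto  (1B, 1-aligned)
73..76  -- padding (3B)
76..80  seq  (4B, 4-aligned)
80..82  port  (2B, 2-aligned)
82..88  -- tail padding (6B)
sizeof = 88, alignof = 8
— Node2 —
0..8  ack  (8B, 8-aligned)
8..16  src  (8B, 8-aligned)
16..24  checksum  (8B, 8-aligned)
24..52  dst  (28B, 4-aligned)
52..56  payload_len  (4B, 4-aligned)
56..60  seq  (4B, 4-aligned)
60..62  magic  (2B, 2-aligned)
62..64  port  (2B, 2-aligned)
64..65  flags  (1B, 1-aligned)
65..66  version  (1B, 1-aligned)
66..67  proto  (1B, 1-aligned)
67..72  -- tail padding (5B)
sizeof = 72, alignof = 8
88 − 72 = 16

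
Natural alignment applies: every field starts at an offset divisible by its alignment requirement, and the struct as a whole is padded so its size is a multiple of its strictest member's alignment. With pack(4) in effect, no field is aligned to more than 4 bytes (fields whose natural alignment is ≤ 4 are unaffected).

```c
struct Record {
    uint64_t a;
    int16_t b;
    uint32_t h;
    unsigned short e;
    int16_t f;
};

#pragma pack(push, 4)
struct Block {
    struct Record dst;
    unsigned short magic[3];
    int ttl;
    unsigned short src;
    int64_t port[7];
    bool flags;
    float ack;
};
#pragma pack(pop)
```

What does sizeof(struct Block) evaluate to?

Record: @0: a [8B, align 8] → 8; @8: b [2B, align 2] → 10; +2 pad (align 4); @12: h [4B, align 4] → 16; @16: e [2B, align 2] → 18; @18: f [2B, align 2] → 20; +4 tail pad (align 8); size 24, align 8
@0: dst [24B, align 4] → 24
@24: magic [6B, align 2] → 30
+2 pad (align 4)
@32: ttl [4B, align 4] → 36
@36: src [2B, align 2] → 38
+2 pad (align 4)
@40: port [56B, align 4] → 96
@96: flags [1B, align 1] → 97
+3 pad (align 4)
@100: ack [4B, align 4] → 104
size 104, align 4

104 bytes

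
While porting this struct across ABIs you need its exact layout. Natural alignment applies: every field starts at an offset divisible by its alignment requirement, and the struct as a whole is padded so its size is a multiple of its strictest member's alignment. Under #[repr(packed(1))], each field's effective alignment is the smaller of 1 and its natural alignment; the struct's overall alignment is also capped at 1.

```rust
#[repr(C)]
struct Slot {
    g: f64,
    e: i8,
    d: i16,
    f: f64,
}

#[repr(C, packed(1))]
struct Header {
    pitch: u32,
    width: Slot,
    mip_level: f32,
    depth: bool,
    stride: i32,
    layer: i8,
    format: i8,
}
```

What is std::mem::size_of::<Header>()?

Slot: @0: g [8B, align 8] → 8; @8: e [1B, align 1] → 9; +1 pad (align 2); @10: d [2B, align 2] → 12; +4 pad (align 8); @16: f [8B, align 8] → 24; size 24, align 8
@0: pitch [4B, align 1] → 4
@4: width [24B, align 1] → 28
@28: mip_level [4B, align 1] → 32
@32: depth [1B, align 1] → 33
@33: stride [4B, align 1] → 37
@37: layer [1B, align 1] → 38
@38: format [1B, align 1] → 39
size 39, align 1

39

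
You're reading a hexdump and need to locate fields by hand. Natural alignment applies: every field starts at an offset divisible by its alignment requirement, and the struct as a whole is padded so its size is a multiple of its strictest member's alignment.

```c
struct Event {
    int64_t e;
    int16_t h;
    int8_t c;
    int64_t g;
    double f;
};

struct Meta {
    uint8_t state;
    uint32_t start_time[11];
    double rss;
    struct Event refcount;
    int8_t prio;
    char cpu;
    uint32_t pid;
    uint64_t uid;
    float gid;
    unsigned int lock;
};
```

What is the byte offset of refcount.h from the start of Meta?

Event: 0..8  e  (8B, 8-aligned); 8..10  h  (2B, 2-aligned); 10..11  c  (1B, 1-aligned); 11..16  -- padding (5B); 16..24  g  (8B, 8-aligned); 24..32  f  (8B, 8-aligned); sizeof = 32, alignof = 8
0..1  state  (1B, 1-aligned)
1..4  -- padding (3B)
4..48  start_time  (44B, 4-aligned)
48..56  rss  (8B, 8-aligned)
56..88  refcount  (32B, 8-aligned)
within Event: h at 8
56 + 8 = 64

64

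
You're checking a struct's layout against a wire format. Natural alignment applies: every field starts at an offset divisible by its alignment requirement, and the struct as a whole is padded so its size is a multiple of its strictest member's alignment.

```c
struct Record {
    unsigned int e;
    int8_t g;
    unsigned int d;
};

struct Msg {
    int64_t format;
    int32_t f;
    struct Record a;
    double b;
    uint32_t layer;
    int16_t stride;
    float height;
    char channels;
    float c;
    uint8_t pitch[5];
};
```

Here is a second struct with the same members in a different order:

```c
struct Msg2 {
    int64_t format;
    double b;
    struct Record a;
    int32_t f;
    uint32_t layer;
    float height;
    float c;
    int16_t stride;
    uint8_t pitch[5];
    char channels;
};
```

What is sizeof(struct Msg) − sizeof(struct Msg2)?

8

Record: e at 0 (size 4, align 4) → ends 4; g at 4 (size 1, align 1) → ends 5; pad 3 to align 4 for d; d at 8 (size 4, align 4) → ends 12; total 12 bytes, alignment 4
format at 0 (size 8, align 8) → ends 8
f at 8 (size 4, align 4) → ends 12
a at 12 (size 12, align 4) → ends 24
b at 24 (size 8, align 8) → ends 32
layer at 32 (size 4, align 4) → ends 36
stride at 36 (size 2, align 2) → ends 38
pad 2 to align 4 for height
height at 40 (size 4, align 4) → ends 44
channels at 44 (size 1, align 1) → ends 45
pad 3 to align 4 for c
c at 48 (size 4, align 4) → ends 52
pitch at 52 (size 5, align 1) → ends 57
tail pad 7 to reach multiple of 8
total 64 bytes, alignment 8
— Msg2 —
format at 0 (size 8, align 8) → ends 8
b at 8 (size 8, align 8) → ends 16
a at 16 (size 12, align 4) → ends 28
f at 28 (size 4, align 4) → ends 32
layer at 32 (size 4, align 4) → ends 36
height at 36 (size 4, align 4) → ends 40
c at 40 (size 4, align 4) → ends 44
stride at 44 (size 2, align 2) → ends 46
pitch at 46 (size 5, align 1) → ends 51
channels at 51 (size 1, align 1) → ends 52
tail pad 4 to reach multiple of 8
total 56 bytes, alignment 8
64 − 56 = 8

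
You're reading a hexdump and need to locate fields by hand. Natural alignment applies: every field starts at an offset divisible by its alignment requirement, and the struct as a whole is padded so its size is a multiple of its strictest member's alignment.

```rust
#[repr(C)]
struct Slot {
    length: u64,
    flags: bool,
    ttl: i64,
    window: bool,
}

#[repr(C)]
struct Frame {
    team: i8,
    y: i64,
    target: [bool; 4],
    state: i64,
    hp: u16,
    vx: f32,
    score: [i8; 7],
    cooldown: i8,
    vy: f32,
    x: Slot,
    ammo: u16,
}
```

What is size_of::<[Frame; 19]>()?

1824

Slot: length at 0 (size 8, align 8) → ends 8; flags at 8 (size 1, align 1) → ends 9; pad 7 to align 8 for ttl; ttl at 16 (size 8, align 8) → ends 24; window at 24 (size 1, align 1) → ends 25; tail pad 7 to reach multiple of 8; total 32 bytes, alignment 8
team at 0 (size 1, align 1) → ends 1
pad 7 to align 8 for y
y at 8 (size 8, align 8) → ends 16
target at 16 (size 4, align 1) → ends 20
pad 4 to align 8 for state
state at 24 (size 8, align 8) → ends 32
hp at 32 (size 2, align 2) → ends 34
pad 2 to align 4 for vx
vx at 36 (size 4, align 4) → ends 40
score at 40 (size 7, align 1) → ends 47
cooldown at 47 (size 1, align 1) → ends 48
vy at 48 (size 4, align 4) → ends 52
pad 4 to align 8 for x
x at 56 (size 32, align 8) → ends 88
ammo at 88 (size 2, align 2) → ends 90
tail pad 6 to reach multiple of 8
total 96 bytes, alignment 8
array of 19: 19 × 96 = 1824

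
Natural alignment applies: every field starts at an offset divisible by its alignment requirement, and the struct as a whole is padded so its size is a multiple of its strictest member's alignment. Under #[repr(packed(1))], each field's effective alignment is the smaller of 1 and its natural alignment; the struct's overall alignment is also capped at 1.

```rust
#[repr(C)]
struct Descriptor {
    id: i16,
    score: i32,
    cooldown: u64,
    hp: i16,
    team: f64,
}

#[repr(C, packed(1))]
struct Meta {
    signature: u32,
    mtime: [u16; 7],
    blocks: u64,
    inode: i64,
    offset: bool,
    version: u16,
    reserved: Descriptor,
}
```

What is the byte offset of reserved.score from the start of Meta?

41

Descriptor: @0: id [2B, align 2] → 2; +2 pad (align 4); @4: score [4B, align 4] → 8; @8: cooldown [8B, align 8] → 16; @16: hp [2B, align 2] → 18; +6 pad (align 8); @24: team [8B, align 8] → 32; size 32, align 8
@0: signature [4B, align 1] → 4
@4: mtime [14B, align 1] → 18
@18: blocks [8B, align 1] → 26
@26: inode [8B, align 1] → 34
@34: offset [1B, align 1] → 35
@35: version [2B, align 1] → 37
@37: reserved [32B, align 1] → 69
within Descriptor: score at 4
37 + 4 = 41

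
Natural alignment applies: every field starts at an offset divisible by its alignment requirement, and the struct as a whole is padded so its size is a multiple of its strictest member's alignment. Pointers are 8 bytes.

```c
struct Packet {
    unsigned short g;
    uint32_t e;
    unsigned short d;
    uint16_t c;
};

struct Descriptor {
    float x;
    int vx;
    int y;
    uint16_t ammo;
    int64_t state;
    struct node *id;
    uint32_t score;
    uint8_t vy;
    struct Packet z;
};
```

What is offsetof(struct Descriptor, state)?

16

Packet: g at 0 (size 2, align 2) → ends 2; pad 2 to align 4 for e; e at 4 (size 4, align 4) → ends 8; d at 8 (size 2, align 2) → ends 10; c at 10 (size 2, align 2) → ends 12; total 12 bytes, alignment 4
x at 0 (size 4, align 4) → ends 4
vx at 4 (size 4, align 4) → ends 8
y at 8 (size 4, align 4) → ends 12
ammo at 12 (size 2, align 2) → ends 14
pad 2 to align 8 for state
state at 16 (size 8, align 8) → ends 24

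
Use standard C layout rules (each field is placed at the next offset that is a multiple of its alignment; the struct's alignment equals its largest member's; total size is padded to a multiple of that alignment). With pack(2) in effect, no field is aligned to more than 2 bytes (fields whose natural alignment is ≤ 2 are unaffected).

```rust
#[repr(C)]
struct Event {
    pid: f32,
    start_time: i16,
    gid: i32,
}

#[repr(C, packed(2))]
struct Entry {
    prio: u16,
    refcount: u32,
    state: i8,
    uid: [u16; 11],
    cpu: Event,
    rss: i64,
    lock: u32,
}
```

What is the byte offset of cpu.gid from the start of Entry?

38

Event: 0..4  pid  (4B, 4-aligned); 4..6  start_time  (2B, 2-aligned); 6..8  -- padding (2B); 8..12  gid  (4B, 4-aligned); sizeof = 12, alignof = 4
0..2  prio  (2B, 2-aligned)
2..6  refcount  (4B, 2-aligned)
6..7  state  (1B, 1-aligned)
7..8  -- padding (1B)
8..30  uid  (22B, 2-aligned)
30..42  cpu  (12B, 2-aligned)
within Event: gid at 8
30 + 8 = 38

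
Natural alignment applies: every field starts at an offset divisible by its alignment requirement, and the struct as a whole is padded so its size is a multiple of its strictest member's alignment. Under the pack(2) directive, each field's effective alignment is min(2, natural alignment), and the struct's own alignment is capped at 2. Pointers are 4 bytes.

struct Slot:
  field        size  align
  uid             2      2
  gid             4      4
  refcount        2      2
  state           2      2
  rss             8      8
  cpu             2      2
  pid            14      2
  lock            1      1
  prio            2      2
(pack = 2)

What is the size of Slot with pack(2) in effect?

0..2  uid  (2B, 2-aligned)
2..6  gid  (4B, 2-aligned)
6..8  refcount  (2B, 2-aligned)
8..10  state  (2B, 2-aligned)
10..18  rss  (8B, 2-aligned)
18..20  cpu  (2B, 2-aligned)
20..34  pid  (14B, 2-aligned)
34..35  lock  (1B, 1-aligned)
35..36  -- padding (1B)
36..38  prio  (2B, 2-aligned)
sizeof = 38, alignof = 2

38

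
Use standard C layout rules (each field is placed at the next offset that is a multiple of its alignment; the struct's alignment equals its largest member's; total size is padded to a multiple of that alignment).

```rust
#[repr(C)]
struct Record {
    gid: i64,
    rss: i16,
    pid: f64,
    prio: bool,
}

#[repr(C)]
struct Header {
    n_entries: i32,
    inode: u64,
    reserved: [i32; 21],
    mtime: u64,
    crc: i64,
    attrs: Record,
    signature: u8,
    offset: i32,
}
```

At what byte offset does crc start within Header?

112

Record: @0: gid [8B, align 8] → 8; @8: rss [2B, align 2] → 10; +6 pad (align 8); @16: pid [8B, align 8] → 24; @24: prio [1B, align 1] → 25; +7 tail pad (align 8); size 32, align 8
@0: n_entries [4B, align 4] → 4
+4 pad (align 8)
@8: inode [8B, align 8] → 16
@16: reserved [84B, align 4] → 100
+4 pad (align 8)
@104: mtime [8B, align 8] → 112
@112: crc [8B, align 8] → 120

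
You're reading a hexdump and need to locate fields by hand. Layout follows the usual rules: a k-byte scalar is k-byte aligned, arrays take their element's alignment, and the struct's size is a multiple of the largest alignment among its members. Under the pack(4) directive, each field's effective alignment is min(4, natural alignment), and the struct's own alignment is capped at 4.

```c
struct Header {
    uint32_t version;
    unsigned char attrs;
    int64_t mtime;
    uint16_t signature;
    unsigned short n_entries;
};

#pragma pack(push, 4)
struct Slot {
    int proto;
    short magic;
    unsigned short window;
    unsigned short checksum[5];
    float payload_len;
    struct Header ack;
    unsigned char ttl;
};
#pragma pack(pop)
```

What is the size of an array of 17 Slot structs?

Header: @0: version [4B, align 4] → 4; @4: attrs [1B, align 1] → 5; +3 pad (align 8); @8: mtime [8B, align 8] → 16; @16: signature [2B, align 2] → 18; @18: n_entries [2B, align 2] → 20; +4 tail pad (align 8); size 24, align 8
@0: proto [4B, align 4] → 4
@4: magic [2B, align 2] → 6
@6: window [2B, align 2] → 8
@8: checksum [10B, align 2] → 18
+2 pad (align 4)
@20: payload_len [4B, align 4] → 24
@24: ack [24B, align 4] → 48
@48: ttl [1B, align 1] → 49
+3 tail pad (align 4)
size 52, align 4
array of 17: 17 × 52 = 884

884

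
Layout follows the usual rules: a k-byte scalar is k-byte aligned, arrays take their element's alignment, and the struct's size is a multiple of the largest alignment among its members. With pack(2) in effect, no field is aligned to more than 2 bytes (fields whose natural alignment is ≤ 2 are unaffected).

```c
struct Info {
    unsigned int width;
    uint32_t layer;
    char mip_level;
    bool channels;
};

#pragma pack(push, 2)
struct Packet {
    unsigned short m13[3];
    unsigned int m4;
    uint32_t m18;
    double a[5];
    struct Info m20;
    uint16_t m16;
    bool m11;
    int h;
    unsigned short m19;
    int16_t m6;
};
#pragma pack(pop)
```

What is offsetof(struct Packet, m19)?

Info: width at 0 (size 4, align 4) → ends 4; layer at 4 (size 4, align 4) → ends 8; mip_level at 8 (size 1, align 1) → ends 9; channels at 9 (size 1, align 1) → ends 10; tail pad 2 to reach multiple of 4; total 12 bytes, alignment 4
m13 at 0 (size 6, align 2) → ends 6
m4 at 6 (size 4, align 2) → ends 10
m18 at 10 (size 4, align 2) → ends 14
a at 14 (size 40, align 2) → ends 54
m20 at 54 (size 12, align 2) → ends 66
m16 at 66 (size 2, align 2) → ends 68
m11 at 68 (size 1, align 1) → ends 69
pad 1 to align 2 for h
h at 70 (size 4, align 2) → ends 74
m19 at 74 (size 2, align 2) → ends 76

74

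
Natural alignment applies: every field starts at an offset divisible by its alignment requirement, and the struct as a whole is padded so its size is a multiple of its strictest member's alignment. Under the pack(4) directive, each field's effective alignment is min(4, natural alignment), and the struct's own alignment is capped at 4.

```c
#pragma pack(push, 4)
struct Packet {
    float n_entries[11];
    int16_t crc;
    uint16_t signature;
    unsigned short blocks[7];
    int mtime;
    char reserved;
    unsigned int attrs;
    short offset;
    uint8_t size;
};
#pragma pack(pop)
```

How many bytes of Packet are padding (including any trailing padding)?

@0: n_entries [44B, align 4] → 44
@44: crc [2B, align 2] → 46
@46: signature [2B, align 2] → 48
@48: blocks [14B, align 2] → 62
+2 pad (align 4)
@64: mtime [4B, align 4] → 68
@68: reserved [1B, align 1] → 69
+3 pad (align 4)
@72: attrs [4B, align 4] → 76
@76: offset [2B, align 2] → 78
@78: size [1B, align 1] → 79
+1 tail pad (align 4)
size 80, align 4
data bytes 74, size 80 → padding 6

6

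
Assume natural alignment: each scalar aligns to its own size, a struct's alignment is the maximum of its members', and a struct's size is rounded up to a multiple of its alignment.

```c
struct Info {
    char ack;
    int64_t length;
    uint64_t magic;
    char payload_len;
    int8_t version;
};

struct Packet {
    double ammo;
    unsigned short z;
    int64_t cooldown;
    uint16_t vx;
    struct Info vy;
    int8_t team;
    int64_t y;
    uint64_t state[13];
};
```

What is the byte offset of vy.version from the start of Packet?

57

Info: 0..1  ack  (1B, 1-aligned); 1..8  -- padding (7B); 8..16  length  (8B, 8-aligned); 16..24  magic  (8B, 8-aligned); 24..25  payload_len  (1B, 1-aligned); 25..26  version  (1B, 1-aligned); 26..32  -- tail padding (6B); sizeof = 32, alignof = 8
0..8  ammo  (8B, 8-aligned)
8..10  z  (2B, 2-aligned)
10..16  -- padding (6B)
16..24  cooldown  (8B, 8-aligned)
24..26  vx  (2B, 2-aligned)
26..32  -- padding (6B)
32..64  vy  (32B, 8-aligned)
within Info: version at 25
32 + 25 = 57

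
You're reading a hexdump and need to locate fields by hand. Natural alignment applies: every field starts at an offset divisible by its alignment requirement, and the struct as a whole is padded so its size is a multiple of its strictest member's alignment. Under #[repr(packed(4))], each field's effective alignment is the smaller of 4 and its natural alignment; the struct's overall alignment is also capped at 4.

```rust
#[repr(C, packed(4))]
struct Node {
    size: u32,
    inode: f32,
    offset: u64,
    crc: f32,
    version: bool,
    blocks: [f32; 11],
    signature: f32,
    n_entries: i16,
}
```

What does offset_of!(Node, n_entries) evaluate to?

72

size at 0 (size 4, align 4) → ends 4
inode at 4 (size 4, align 4) → ends 8
offset at 8 (size 8, align 4) → ends 16
crc at 16 (size 4, align 4) → ends 20
version at 20 (size 1, align 1) → ends 21
pad 3 to align 4 for blocks
blocks at 24 (size 44, align 4) → ends 68
signature at 68 (size 4, align 4) → ends 72
n_entries at 72 (size 2, align 2) → ends 74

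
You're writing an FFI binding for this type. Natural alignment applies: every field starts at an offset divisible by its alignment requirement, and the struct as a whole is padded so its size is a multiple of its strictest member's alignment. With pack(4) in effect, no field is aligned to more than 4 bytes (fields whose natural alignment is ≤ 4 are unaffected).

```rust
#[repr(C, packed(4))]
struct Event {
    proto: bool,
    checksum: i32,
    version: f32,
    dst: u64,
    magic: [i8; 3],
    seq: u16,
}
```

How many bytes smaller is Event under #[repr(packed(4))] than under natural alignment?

natural layout:
  0..1  proto  (1B, 1-aligned)
  1..4  -- padding (3B)
  4..8  checksum  (4B, 4-aligned)
  8..12  version  (4B, 4-aligned)
  12..16  -- padding (4B)
  16..24  dst  (8B, 8-aligned)
  24..27  magic  (3B, 1-aligned)
  27..28  -- padding (1B)
  28..30  seq  (2B, 2-aligned)
  30..32  -- tail padding (2B)
  sizeof = 32, alignof = 8
packed(4) layout:
  0..1  proto  (1B, 1-aligned)
  1..4  -- padding (3B)
  4..8  checksum  (4B, 4-aligned)
  8..12  version  (4B, 4-aligned)
  12..20  dst  (8B, 4-aligned)
  20..23  magic  (3B, 1-aligned)
  23..24  -- padding (1B)
  24..26  seq  (2B, 2-aligned)
  26..28  -- tail padding (2B)
  sizeof = 28, alignof = 4
32 − 28 = 4

4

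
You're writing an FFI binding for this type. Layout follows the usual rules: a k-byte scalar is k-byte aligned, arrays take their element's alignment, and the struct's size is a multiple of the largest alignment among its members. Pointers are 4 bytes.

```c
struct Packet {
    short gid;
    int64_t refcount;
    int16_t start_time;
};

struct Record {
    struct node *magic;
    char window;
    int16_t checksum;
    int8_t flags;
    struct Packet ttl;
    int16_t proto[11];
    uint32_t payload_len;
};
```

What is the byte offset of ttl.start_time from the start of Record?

32

Packet: @0: gid [2B, align 2] → 2; +6 pad (align 8); @8: refcount [8B, align 8] → 16; @16: start_time [2B, align 2] → 18; +6 tail pad (align 8); size 24, align 8
@0: magic [4B, align 4] → 4
@4: window [1B, align 1] → 5
+1 pad (align 2)
@6: checksum [2B, align 2] → 8
@8: flags [1B, align 1] → 9
+7 pad (align 8)
@16: ttl [24B, align 8] → 40
within Packet: start_time at 16
16 + 16 = 32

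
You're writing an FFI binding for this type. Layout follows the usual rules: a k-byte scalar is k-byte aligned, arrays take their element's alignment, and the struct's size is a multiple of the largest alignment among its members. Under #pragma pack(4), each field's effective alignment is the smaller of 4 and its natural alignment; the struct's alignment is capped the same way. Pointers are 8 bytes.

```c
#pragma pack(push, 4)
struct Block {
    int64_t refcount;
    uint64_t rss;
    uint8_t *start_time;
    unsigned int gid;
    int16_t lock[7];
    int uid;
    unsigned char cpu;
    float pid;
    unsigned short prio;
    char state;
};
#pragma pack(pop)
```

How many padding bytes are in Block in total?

@0: refcount [8B, align 4] → 8
@8: rss [8B, align 4] → 16
@16: start_time [8B, align 4] → 24
@24: gid [4B, align 4] → 28
@28: lock [14B, align 2] → 42
+2 pad (align 4)
@44: uid [4B, align 4] → 48
@48: cpu [1B, align 1] → 49
+3 pad (align 4)
@52: pid [4B, align 4] → 56
@56: prio [2B, align 2] → 58
@58: state [1B, align 1] → 59
+1 tail pad (align 4)
size 60, align 4
data bytes 54, size 60 → padding 6

6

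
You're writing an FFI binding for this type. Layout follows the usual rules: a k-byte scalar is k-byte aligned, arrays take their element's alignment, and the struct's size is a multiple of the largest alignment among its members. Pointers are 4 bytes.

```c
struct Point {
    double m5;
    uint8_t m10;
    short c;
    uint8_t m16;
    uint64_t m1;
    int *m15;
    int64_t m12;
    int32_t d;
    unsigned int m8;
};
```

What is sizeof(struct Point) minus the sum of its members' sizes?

8

@0: m5 [8B, align 8] → 8
@8: m10 [1B, align 1] → 9
+1 pad (align 2)
@10: c [2B, align 2] → 12
@12: m16 [1B, align 1] → 13
+3 pad (align 8)
@16: m1 [8B, align 8] → 24
@24: m15 [4B, align 4] → 28
+4 pad (align 8)
@32: m12 [8B, align 8] → 40
@40: d [4B, align 4] → 44
@44: m8 [4B, align 4] → 48
size 48, align 8
data bytes 40, size 48 → padding 8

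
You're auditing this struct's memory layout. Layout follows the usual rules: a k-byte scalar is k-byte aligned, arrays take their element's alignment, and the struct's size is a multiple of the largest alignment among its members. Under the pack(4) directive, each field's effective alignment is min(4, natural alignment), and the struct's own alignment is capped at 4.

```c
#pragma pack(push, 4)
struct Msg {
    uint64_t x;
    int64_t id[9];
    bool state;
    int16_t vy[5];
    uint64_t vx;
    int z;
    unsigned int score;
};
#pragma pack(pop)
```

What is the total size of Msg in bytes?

@0: x [8B, align 4] → 8
@8: id [72B, align 4] → 80
@80: state [1B, align 1] → 81
+1 pad (align 2)
@82: vy [10B, align 2] → 92
@92: vx [8B, align 4] → 100
@100: z [4B, align 4] → 104
@104: score [4B, align 4] → 108
size 108, align 4

108 bytes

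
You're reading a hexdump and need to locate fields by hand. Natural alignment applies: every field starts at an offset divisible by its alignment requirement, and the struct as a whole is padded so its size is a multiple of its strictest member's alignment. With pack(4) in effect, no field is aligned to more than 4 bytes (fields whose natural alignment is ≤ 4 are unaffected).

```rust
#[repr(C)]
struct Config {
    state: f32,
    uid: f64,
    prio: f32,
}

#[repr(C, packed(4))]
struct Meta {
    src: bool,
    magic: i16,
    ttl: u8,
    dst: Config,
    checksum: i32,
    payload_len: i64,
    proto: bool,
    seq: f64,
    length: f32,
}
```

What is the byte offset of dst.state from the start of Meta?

Config: 0..4  state  (4B, 4-aligned); 4..8  -- padding (4B); 8..16  uid  (8B, 8-aligned); 16..20  prio  (4B, 4-aligned); 20..24  -- tail padding (4B); sizeof = 24, alignof = 8
0..1  src  (1B, 1-aligned)
1..2  -- padding (1B)
2..4  magic  (2B, 2-aligned)
4..5  ttl  (1B, 1-aligned)
5..8  -- padding (3B)
8..32  dst  (24B, 4-aligned)
within Config: state at 0
8 + 0 = 8

8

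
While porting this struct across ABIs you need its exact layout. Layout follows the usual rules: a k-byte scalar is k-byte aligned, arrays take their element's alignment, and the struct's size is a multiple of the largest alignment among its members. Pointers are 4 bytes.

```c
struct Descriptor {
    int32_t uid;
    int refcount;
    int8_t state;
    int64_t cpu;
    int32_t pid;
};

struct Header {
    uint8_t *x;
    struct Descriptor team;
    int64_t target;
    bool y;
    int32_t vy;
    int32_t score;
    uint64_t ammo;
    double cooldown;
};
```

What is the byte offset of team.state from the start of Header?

Descriptor: 0..4  uid  (4B, 4-aligned); 4..8  refcount  (4B, 4-aligned); 8..9  state  (1B, 1-aligned); 9..16  -- padding (7B); 16..24  cpu  (8B, 8-aligned); 24..28  pid  (4B, 4-aligned); 28..32  -- tail padding (4B); sizeof = 32, alignof = 8
0..4  x  (4B, 4-aligned)
4..8  -- padding (4B)
8..40  team  (32B, 8-aligned)
within Descriptor: state at 8
8 + 8 = 16

16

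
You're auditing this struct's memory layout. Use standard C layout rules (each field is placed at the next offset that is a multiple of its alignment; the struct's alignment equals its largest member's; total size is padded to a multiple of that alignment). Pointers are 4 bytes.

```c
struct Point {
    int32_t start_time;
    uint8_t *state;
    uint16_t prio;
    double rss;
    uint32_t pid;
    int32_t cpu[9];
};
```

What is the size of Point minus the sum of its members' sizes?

6

0..4  start_time  (4B, 4-aligned)
4..8  state  (4B, 4-aligned)
8..10  prio  (2B, 2-aligned)
10..16  -- padding (6B)
16..24  rss  (8B, 8-aligned)
24..28  pid  (4B, 4-aligned)
28..64  cpu  (36B, 4-aligned)
sizeof = 64, alignof = 8
data bytes 58, size 64 → padding 6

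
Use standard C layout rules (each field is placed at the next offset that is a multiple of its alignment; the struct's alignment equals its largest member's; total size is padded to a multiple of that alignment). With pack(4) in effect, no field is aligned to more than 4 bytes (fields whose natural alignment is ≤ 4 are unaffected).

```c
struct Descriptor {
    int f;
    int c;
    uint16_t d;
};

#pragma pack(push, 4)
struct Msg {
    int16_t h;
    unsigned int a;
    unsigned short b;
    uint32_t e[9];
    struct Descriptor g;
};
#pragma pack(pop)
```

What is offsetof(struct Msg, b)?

8

Descriptor: @0: f [4B, align 4] → 4; @4: c [4B, align 4] → 8; @8: d [2B, align 2] → 10; +2 tail pad (align 4); size 12, align 4
@0: h [2B, align 2] → 2
+2 pad (align 4)
@4: a [4B, align 4] → 8
@8: b [2B, align 2] → 10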